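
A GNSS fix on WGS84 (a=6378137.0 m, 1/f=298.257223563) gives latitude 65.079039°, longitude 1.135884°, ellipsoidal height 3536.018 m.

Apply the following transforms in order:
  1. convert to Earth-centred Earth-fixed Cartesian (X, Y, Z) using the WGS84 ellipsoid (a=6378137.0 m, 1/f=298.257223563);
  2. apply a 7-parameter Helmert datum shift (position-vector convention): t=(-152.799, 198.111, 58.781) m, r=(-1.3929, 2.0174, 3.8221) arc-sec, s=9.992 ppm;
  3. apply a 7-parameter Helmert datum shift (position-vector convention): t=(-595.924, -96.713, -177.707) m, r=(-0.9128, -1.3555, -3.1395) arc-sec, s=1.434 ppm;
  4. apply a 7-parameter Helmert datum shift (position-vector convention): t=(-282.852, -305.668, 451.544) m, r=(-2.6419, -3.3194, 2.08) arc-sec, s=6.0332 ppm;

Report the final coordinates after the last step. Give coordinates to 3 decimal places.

start: φ=65.079039°, λ=1.135884°, h=3536.018 m
→ ECEF (a=6378137.000, f=1/298.257223563): X=2695929.6830, Y=53453.5818, Z=5764635.3544
→ Helmert 7p (PV): X=2695859.2136, Y=53741.1120, Z=5764725.0065
→ Helmert 7p (PV): X=2695230.0896, Y=53628.9542, Z=5764573.0445
→ Helmert 7p (PV): X=2694870.1884, Y=53424.6237, Z=5765102.0548

X=2694870.188 m, Y=53424.624 m, Z=5765102.055 m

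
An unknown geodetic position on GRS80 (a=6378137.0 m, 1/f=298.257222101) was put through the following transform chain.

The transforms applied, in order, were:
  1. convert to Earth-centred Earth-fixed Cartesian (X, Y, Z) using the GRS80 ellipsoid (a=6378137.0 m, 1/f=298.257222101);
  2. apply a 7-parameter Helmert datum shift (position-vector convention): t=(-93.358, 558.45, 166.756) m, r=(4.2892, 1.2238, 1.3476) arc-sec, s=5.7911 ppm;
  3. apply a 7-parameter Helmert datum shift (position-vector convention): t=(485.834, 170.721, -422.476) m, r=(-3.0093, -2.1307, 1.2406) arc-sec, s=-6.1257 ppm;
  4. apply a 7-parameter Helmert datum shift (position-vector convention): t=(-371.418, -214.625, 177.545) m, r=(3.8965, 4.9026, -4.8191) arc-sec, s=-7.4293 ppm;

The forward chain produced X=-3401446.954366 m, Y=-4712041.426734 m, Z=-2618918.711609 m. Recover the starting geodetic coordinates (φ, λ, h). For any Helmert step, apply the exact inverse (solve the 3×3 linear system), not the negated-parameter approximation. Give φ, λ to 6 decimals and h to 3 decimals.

φ=-24.400261°, λ=-125.819908°, h=212.631 m

start: X=-3401446.9544, Y=-4712041.4267, Z=-2618918.7116 m
→ Helmert⁻¹: X=-3400928.4626, Y=-4711990.7426, Z=-2619107.5366
→ Helmert⁻¹: X=-3401490.5257, Y=-4712131.6645, Z=-2618734.7125
→ Helmert⁻¹: X=-3401392.7219, Y=-4712695.0576, Z=-2618808.4844
→ geod (Bowring, a=6378137.000): φ=-24.40026100°, λ=-125.81990800°, h=212.6310 m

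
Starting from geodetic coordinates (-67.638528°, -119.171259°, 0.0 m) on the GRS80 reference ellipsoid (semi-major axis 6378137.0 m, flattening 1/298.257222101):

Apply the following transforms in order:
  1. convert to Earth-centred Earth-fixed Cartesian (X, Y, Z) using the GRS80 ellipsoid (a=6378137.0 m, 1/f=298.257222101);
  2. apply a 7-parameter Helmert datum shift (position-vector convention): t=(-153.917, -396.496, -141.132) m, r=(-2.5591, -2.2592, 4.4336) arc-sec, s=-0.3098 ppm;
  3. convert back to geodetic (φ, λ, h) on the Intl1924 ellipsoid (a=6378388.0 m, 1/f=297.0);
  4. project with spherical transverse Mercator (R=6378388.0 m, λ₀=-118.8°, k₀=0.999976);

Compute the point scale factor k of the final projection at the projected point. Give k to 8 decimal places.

0.99997896

start: φ=-67.638528°, λ=-119.171259°, h=0.000 m
→ ECEF (a=6378137.000, f=1/298.257222101): X=-1186155.2354, Y=-2124877.0873, Z=-5875872.5030
→ Helmert 7p (PV): X=-1186198.7534, Y=-2125371.3222, Z=-5875998.4434
→ geod (Bowring, a=6378388.000): φ=-67.63578130°, λ=-119.16648269°, h=115.8382 m
→ into tm (λ₀=-118.8°): φ=-67.63578130°, λ−λ₀=-0.36648269°
scale k = 0.99997896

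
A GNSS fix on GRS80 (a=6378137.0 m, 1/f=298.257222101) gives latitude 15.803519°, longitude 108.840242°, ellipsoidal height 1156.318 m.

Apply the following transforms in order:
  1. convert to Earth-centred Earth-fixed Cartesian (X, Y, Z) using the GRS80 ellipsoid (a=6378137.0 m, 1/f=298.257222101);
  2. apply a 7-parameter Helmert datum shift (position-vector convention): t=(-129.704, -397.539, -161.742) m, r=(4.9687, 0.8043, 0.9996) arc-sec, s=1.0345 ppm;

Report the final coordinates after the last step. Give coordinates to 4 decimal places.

start: φ=15.803519°, λ=108.840242°, h=1156.318 m
→ ECEF (a=6378137.000, f=1/298.257222101): X=-1982692.5980, Y=5810740.2241, Z=1726132.8014
→ Helmert 7p (PV): X=-1982845.7823, Y=5810297.5070, Z=1726120.5510

X=-1982845.7823 m, Y=5810297.5070 m, Z=1726120.5510 m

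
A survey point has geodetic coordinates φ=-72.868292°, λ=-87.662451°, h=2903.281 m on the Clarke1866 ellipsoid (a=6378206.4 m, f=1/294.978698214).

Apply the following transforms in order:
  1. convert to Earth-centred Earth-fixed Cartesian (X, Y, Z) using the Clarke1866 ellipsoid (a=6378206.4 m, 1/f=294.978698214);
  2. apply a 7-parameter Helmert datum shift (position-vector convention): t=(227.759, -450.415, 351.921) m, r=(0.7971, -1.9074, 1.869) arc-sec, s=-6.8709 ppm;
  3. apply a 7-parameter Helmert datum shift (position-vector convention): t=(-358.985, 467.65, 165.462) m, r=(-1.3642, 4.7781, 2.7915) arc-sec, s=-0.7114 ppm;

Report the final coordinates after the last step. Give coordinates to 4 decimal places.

start: φ=-72.868292°, λ=-87.662451°, h=2903.281 m
→ ECEF (a=6378206.400, f=1/294.978698214): X=76903.6585, Y=-1883943.4361, Z=-6075522.3331
→ Helmert 7p (PV): X=77204.1417, Y=-1884356.7315, Z=-6075135.2370
→ Helmert 7p (PV): X=76729.8742, Y=-1883926.8760, Z=-6074954.7787

X=76729.8742 m, Y=-1883926.8760 m, Z=-6074954.7787 m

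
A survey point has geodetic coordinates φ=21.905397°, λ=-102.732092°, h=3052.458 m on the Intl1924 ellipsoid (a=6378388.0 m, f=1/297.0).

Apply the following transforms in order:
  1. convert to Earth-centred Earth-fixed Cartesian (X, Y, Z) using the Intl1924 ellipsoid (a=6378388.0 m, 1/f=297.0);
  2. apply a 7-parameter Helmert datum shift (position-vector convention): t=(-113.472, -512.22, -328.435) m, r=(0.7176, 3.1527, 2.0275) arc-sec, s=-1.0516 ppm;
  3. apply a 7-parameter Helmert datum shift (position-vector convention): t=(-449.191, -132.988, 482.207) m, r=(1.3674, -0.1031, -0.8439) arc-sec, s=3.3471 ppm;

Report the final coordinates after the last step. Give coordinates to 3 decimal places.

X=-1305988.154 m, Y=-5778517.156 m, Z=2365986.338 m

start: φ=21.905397°, λ=-102.732092°, h=3052.458 m
→ ECEF (a=6378388.000, f=1/297.0): X=-1305490.6258, Y=-5777827.2792, Z=2365866.2432
→ Helmert 7p (PV): X=-1305509.7697, Y=-5778354.4866, Z=2365535.1731
→ Helmert 7p (PV): X=-1305988.1541, Y=-5778517.1560, Z=2365986.3384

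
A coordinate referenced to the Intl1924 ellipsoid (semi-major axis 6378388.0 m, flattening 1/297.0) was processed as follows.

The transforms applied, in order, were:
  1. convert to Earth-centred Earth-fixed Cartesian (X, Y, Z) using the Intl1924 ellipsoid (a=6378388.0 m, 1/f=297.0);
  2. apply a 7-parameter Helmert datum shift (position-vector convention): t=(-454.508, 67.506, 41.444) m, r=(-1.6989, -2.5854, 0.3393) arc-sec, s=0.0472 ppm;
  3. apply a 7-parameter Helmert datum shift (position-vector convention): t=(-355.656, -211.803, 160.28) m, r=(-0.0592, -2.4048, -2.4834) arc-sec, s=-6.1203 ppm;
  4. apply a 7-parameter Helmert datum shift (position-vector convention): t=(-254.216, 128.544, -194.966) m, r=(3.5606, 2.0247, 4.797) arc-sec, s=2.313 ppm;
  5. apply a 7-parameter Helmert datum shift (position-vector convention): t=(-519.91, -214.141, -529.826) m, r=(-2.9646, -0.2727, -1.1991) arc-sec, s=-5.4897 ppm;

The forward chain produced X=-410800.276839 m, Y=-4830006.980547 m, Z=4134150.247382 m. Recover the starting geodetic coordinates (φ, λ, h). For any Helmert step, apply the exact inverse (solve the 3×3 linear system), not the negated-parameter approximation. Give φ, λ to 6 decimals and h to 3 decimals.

φ=40.655573°, λ=-94.842590°, h=1749.387 m

start: X=-410800.2768, Y=-4830006.9805, Z=4134150.2474 m
→ Helmert⁻¹: X=-410249.0748, Y=-4829881.1650, Z=4134633.8952
→ Helmert⁻¹: X=-410146.8258, Y=-4829917.6208, Z=4134898.6467
→ Helmert⁻¹: X=-409687.3220, Y=-4829741.4966, Z=4134767.0630
→ Helmert⁻¹: X=-409188.9139, Y=-4829842.1569, Z=4134690.7718
→ geod (Bowring, a=6378388.000): φ=40.65557300°, λ=-94.84259000°, h=1749.3870 m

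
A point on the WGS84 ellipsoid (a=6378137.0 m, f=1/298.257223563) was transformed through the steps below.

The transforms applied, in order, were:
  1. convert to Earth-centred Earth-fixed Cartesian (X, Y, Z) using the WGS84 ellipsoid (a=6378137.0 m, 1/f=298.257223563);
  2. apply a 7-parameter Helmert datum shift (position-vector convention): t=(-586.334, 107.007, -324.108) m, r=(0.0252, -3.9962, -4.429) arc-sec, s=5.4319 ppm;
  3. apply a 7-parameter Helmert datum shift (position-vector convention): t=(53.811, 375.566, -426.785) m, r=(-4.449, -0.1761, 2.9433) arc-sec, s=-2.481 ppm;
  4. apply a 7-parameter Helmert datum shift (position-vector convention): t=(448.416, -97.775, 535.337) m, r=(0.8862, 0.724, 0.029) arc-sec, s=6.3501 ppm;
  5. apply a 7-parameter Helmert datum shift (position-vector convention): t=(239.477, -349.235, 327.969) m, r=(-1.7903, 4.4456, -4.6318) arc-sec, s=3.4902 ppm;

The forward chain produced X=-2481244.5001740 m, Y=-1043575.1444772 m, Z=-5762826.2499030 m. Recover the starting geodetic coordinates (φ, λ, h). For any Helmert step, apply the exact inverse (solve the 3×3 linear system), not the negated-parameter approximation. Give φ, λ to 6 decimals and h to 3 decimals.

φ=-65.110325°, λ=-157.190674°, h=7.017 m

start: X=-2481244.5002, Y=-1043575.1445, Z=-5762826.2499 m
→ Helmert⁻¹: X=-2481327.6766, Y=-1043227.9658, Z=-5763196.6390
→ Helmert⁻¹: X=-2481740.2489, Y=-1043147.9812, Z=-5763699.6052
→ Helmert⁻¹: X=-2481820.0261, Y=-1043366.4109, Z=-5763307.5048
→ Helmert⁻¹: X=-2481309.4586, Y=-1043521.7336, Z=-5762903.8923
→ geod (Bowring, a=6378137.000): φ=-65.11032500°, λ=-157.19067400°, h=7.0170 m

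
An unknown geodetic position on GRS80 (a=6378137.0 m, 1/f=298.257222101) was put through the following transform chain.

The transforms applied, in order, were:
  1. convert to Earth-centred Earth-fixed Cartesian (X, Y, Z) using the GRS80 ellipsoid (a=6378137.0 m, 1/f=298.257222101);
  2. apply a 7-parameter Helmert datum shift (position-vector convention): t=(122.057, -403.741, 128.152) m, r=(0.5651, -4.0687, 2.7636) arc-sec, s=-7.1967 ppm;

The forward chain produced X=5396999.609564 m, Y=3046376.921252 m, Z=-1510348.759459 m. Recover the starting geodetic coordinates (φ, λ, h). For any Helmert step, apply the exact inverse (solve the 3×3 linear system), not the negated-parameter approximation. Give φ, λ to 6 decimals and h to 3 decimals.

φ=-13.787103°, λ=29.446021°, h=2040.108 m

start: X=5396999.6096, Y=3046376.9213, Z=-1510348.7595 m
→ Helmert⁻¹: X=5396927.4160, Y=3046726.1409, Z=-1510602.5868
→ geod (Bowring, a=6378137.000): φ=-13.78710300°, λ=29.44602100°, h=2040.1080 m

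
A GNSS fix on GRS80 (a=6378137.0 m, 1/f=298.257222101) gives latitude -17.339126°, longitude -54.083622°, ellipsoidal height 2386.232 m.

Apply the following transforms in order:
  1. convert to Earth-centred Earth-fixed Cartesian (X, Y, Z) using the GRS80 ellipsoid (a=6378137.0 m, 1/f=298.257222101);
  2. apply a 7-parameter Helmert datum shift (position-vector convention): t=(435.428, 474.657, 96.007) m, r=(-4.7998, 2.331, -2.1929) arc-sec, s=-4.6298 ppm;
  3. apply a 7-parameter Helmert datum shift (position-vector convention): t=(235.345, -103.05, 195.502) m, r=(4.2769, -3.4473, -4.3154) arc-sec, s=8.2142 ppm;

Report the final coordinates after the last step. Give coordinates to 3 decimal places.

X=3574356.114 m, Y=-4933829.578 m, Z=-1889086.788 m

start: φ=-17.339126°, λ=-54.083622°, h=2386.232 m
→ ECEF (a=6378137.000, f=1/298.257222101): X=3573817.9821, Y=-4934065.9372, Z=-1889403.3896
→ Helmert 7p (PV): X=3574163.0558, Y=-4933650.3977, Z=-1889224.2070
→ Helmert 7p (PV): X=3574356.1136, Y=-4933829.5783, Z=-1889086.7881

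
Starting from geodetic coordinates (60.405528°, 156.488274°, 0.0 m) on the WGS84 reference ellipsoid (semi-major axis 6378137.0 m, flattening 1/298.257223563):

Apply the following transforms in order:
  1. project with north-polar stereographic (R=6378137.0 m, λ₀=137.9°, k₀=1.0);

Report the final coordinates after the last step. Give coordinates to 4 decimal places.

E=1074141.8428 m, N=-3193910.0362 m

start: φ=60.405528°, λ=156.488274°, h=0.000 m
→ stereo (R=6378137.0, λ₀=137.9°): E=1074141.8428, N=-3193910.0362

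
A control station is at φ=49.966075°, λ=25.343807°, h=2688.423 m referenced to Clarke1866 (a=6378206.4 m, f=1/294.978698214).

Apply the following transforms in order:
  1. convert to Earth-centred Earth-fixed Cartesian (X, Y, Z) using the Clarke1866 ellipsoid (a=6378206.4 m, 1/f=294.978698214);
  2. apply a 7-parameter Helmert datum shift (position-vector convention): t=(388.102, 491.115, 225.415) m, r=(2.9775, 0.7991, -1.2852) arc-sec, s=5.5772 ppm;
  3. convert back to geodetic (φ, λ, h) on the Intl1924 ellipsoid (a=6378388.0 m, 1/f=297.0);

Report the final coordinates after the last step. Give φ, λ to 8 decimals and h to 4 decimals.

φ=49.96237258°, λ=25.34632272°, h=2990.0536 m

start: φ=49.966075°, λ=25.343807°, h=2688.423 m
→ ECEF (a=6378206.400, f=1/294.978698214): X=3716801.1856, Y=1760401.8838, Z=4862216.7583
→ Helmert 7p (PV): X=3717239.8228, Y=1760809.4699, Z=4862480.3035
→ geod (Bowring, a=6378388.000): φ=49.96237258°, λ=25.34632272°, h=2990.0536 m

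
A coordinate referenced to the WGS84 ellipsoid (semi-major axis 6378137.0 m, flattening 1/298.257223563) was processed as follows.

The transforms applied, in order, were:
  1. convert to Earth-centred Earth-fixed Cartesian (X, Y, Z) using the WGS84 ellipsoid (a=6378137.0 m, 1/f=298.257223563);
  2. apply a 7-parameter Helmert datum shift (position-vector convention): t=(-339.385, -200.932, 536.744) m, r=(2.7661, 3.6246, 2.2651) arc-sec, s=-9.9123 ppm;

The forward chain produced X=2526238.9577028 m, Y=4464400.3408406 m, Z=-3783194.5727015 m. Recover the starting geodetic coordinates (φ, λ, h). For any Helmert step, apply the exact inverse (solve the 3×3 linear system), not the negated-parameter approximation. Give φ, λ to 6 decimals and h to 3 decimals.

φ=-36.595768°, λ=60.492336°, h=3878.464 m

start: X=2526238.9577, Y=4464400.3408, Z=-3783194.5727 m
→ Helmert⁻¹: X=2526718.9056, Y=4464567.0384, Z=-3783784.2934
→ geod (Bowring, a=6378137.000): φ=-36.59576800°, λ=60.49233600°, h=3878.4640 m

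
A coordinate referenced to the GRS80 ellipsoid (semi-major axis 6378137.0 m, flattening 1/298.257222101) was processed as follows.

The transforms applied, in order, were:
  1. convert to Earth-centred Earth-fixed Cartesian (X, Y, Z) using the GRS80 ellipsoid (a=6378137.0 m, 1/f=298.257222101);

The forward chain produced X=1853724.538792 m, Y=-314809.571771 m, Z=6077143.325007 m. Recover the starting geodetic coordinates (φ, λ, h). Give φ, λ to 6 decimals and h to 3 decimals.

start: X=1853724.5388, Y=-314809.5718, Z=6077143.3250 m
→ geod (Bowring, a=6378137.000): φ=72.91627400°, λ=-9.63832400°, h=2761.3170 m

φ=72.916274°, λ=-9.638324°, h=2761.317 m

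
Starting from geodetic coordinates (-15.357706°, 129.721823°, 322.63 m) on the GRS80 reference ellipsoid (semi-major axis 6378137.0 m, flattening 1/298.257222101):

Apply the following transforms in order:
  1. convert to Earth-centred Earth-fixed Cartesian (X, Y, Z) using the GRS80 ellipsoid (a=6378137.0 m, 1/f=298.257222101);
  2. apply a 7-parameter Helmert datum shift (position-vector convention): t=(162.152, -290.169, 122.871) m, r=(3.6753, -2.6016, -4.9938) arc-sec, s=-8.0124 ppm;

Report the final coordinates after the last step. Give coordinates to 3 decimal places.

start: φ=-15.357706°, λ=129.721823°, h=322.630 m
→ ECEF (a=6378137.000, f=1/298.257222101): X=-3931589.5898, Y=4731954.1665, Z=-1678385.0212
→ Helmert 7p (PV): X=-3931260.2045, Y=4731751.1745, Z=-1678213.9758

X=-3931260.205 m, Y=4731751.174 m, Z=-1678213.976 m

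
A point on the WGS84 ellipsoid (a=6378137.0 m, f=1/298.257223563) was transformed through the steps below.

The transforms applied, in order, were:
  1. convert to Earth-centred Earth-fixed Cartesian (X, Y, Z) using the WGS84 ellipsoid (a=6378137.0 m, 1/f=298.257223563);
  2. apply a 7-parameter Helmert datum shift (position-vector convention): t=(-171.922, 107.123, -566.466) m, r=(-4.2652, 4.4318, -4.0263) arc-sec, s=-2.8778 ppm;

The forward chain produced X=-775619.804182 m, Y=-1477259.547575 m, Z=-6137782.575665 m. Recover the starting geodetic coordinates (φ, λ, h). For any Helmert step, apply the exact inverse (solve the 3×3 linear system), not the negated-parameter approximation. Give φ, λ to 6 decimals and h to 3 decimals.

φ=-74.889453°, λ=-117.691213°, h=1781.975 m

start: X=-775619.8042, Y=-1477259.5476, Z=-6137782.5757 m
→ Helmert⁻¹: X=-775289.4121, Y=-1477259.1475, Z=-6137280.9764
→ geod (Bowring, a=6378137.000): φ=-74.88945300°, λ=-117.69121300°, h=1781.9750 m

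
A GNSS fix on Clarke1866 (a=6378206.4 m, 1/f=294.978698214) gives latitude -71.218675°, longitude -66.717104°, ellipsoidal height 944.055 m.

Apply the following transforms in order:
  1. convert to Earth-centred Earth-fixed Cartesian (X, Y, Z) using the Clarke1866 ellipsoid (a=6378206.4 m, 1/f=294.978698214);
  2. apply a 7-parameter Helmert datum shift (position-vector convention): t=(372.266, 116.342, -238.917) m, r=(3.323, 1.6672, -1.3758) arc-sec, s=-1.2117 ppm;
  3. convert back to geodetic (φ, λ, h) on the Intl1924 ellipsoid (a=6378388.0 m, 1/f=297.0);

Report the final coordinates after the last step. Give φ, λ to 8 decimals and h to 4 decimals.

φ=-71.21924514°, λ=-66.70687313°, h=862.8515 m

start: φ=-71.218675°, λ=-66.717104°, h=944.055 m
→ ECEF (a=6378206.400, f=1/294.978698214): X=814286.8851, Y=-1892307.7441, Z=-6016892.0475
→ Helmert 7p (PV): X=814596.9093, Y=-1892097.6063, Z=-6017160.7413
→ geod (Bowring, a=6378388.000): φ=-71.21924514°, λ=-66.70687313°, h=862.8515 m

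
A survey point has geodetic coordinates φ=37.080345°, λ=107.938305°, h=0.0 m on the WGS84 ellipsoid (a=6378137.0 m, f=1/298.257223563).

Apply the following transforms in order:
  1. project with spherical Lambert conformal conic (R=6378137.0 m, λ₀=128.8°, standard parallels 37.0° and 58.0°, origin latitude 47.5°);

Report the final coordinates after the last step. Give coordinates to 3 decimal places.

E=-1829846.598 m, N=-898562.526 m

start: φ=37.080345°, λ=107.938305°, h=0.000 m
→ lcc (R=6378137.0, λ₀=128.8°): E=-1829846.5979, N=-898562.5257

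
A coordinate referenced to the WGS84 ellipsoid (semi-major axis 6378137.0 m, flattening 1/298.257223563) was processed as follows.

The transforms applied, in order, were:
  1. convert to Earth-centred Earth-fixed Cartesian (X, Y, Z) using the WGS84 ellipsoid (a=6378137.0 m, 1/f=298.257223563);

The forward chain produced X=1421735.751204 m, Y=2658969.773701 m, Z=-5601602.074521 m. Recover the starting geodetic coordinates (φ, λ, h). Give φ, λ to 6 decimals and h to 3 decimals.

start: X=1421735.7512, Y=2658969.7737, Z=-5601602.0745 m
→ geod (Bowring, a=6378137.000): φ=-61.86784000°, λ=61.86684200°, h=18.6540 m

φ=-61.867840°, λ=61.866842°, h=18.654 m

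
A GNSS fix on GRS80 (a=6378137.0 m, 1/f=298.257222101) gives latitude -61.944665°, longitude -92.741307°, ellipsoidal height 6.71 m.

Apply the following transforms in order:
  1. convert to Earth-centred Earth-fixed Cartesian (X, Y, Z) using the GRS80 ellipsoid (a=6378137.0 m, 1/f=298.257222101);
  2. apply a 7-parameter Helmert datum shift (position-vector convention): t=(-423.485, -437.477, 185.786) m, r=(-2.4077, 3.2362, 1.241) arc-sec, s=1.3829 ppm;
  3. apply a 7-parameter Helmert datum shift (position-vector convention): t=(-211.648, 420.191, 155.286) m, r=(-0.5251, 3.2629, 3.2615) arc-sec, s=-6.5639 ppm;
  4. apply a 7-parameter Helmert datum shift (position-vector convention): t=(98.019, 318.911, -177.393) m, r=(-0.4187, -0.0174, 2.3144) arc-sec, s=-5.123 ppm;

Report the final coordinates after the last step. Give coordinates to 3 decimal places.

X=-144457.857 m, Y=-3003966.516 m, Z=-5605348.599 m

start: φ=-61.944665°, λ=-92.741307°, h=6.710 m
→ ECEF (a=6378137.000, f=1/298.257222101): X=-143845.3795, Y=-3004203.2485, Z=-5605623.3783
→ Helmert 7p (PV): X=-144338.9383, Y=-3004711.1792, Z=-5605408.0198
→ Helmert 7p (PV): X=-144590.7994, Y=-3004287.8178, Z=-5605206.0080
→ Helmert 7p (PV): X=-144457.8573, Y=-3003966.5163, Z=-5605348.5993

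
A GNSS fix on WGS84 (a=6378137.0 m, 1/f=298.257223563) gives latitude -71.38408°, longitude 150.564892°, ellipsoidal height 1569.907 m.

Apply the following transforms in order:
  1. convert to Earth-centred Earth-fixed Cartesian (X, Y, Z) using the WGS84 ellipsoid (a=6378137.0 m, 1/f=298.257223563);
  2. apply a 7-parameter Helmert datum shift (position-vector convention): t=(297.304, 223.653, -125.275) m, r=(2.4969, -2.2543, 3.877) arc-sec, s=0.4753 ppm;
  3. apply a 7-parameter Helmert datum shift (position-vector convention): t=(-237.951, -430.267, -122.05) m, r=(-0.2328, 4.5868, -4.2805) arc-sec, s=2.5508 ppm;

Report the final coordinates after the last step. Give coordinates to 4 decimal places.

start: φ=-71.384080°, λ=150.564892°, h=1569.907 m
→ ECEF (a=6378137.000, f=1/298.257223563): X=-1779009.4742, Y=1003857.0087, Z=-6023585.6438
→ Helmert 7p (PV): X=-1778666.0518, Y=1004120.6176, Z=-6023721.0729
→ Helmert 7p (PV): X=-1779021.6542, Y=1003723.0250, Z=-6023820.0684

X=-1779021.6542 m, Y=1003723.0250 m, Z=-6023820.0684 m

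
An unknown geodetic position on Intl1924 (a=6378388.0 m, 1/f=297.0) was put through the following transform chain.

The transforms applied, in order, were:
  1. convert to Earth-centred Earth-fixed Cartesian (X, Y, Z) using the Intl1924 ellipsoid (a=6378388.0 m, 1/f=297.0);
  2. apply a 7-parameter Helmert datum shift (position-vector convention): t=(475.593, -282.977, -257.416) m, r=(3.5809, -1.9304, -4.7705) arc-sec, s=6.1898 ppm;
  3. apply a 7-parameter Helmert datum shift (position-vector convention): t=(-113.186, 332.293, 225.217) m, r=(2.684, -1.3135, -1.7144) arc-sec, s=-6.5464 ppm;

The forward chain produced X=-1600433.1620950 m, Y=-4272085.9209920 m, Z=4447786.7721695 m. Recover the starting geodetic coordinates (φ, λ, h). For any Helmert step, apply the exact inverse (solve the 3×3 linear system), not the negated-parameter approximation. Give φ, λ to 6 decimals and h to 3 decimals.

φ=44.467693°, λ=-110.539257°, h=3667.766 m

start: X=-1600433.1621, Y=-4272085.9210, Z=4447786.7722 m
→ Helmert⁻¹: X=-1600266.6190, Y=-4272401.6093, Z=4447656.4556
→ Helmert⁻¹: X=-1600591.8717, Y=-4272051.9875, Z=4447975.4856
→ geod (Bowring, a=6378388.000): φ=44.46769300°, λ=-110.53925700°, h=3667.7660 m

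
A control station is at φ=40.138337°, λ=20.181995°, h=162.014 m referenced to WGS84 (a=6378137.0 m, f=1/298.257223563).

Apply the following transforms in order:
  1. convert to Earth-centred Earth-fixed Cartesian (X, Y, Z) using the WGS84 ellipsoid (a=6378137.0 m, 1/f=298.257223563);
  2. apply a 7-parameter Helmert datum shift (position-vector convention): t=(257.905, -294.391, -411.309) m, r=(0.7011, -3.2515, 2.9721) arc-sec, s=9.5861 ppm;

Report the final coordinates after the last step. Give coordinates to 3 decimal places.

start: φ=40.138337°, λ=20.181995°, h=162.014 m
→ ECEF (a=6378137.000, f=1/298.257223563): X=4583138.3023, Y=1684631.5477, Z=4089844.8164
→ Helmert 7p (PV): X=4583351.3956, Y=1684405.4438, Z=4089550.6873

X=4583351.396 m, Y=1684405.444 m, Z=4089550.687 m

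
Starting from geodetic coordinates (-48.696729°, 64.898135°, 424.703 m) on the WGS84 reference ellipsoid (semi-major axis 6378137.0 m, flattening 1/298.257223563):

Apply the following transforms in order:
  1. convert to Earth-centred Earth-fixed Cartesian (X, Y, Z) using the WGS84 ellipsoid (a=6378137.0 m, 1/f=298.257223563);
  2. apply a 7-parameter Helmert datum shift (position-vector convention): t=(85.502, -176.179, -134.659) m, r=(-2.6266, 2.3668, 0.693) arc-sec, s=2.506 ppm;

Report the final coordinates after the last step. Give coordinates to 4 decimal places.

X=1789466.4974 m, Y=3819509.0316 m, Z=-4768900.2066 m

start: φ=-48.696729°, λ=64.898135°, h=424.703 m
→ ECEF (a=6378137.000, f=1/298.257223563): X=1789444.0632, Y=3819730.3514, Z=-4768684.4232
→ Helmert 7p (PV): X=1789466.4974, Y=3819509.0316, Z=-4768900.2066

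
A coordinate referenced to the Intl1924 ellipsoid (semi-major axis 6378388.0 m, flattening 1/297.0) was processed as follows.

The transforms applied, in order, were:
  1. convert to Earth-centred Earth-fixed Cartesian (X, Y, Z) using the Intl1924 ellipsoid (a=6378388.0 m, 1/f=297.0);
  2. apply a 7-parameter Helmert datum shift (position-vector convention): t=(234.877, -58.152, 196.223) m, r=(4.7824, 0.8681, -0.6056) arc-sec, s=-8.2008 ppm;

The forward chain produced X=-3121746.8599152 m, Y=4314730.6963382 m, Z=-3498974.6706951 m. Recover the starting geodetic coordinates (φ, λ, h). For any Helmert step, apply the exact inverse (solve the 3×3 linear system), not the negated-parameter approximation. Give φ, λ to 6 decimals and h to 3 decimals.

φ=-33.484608°, λ=125.888312°, h=632.693 m

start: X=-3121746.8599, Y=4314730.6963, Z=-3498974.6707 m
→ Helmert⁻¹: X=-3122005.2806, Y=4314733.9329, Z=-3499312.7697
→ geod (Bowring, a=6378388.000): φ=-33.48460800°, λ=125.88831200°, h=632.6930 m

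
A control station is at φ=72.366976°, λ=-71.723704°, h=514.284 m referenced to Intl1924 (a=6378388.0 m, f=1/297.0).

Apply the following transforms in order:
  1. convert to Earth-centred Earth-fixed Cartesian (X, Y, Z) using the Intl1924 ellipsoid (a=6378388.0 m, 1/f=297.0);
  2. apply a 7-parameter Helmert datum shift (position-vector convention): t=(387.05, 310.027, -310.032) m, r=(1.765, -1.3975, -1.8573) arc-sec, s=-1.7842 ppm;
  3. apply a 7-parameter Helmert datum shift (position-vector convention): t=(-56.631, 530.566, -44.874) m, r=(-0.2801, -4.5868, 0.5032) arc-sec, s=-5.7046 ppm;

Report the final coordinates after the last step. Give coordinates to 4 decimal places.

start: φ=72.366976°, λ=-71.723704°, h=514.284 m
→ ECEF (a=6378388.000, f=1/297.0): X=607824.4622, Y=-1840445.1604, Z=6056850.0276
→ Helmert 7p (PV): X=608152.8188, Y=-1840189.1510, Z=6056517.5585
→ Helmert 7p (PV): X=607962.5272, Y=-1839638.3793, Z=6056454.1571

X=607962.5272 m, Y=-1839638.3793 m, Z=6056454.1571 m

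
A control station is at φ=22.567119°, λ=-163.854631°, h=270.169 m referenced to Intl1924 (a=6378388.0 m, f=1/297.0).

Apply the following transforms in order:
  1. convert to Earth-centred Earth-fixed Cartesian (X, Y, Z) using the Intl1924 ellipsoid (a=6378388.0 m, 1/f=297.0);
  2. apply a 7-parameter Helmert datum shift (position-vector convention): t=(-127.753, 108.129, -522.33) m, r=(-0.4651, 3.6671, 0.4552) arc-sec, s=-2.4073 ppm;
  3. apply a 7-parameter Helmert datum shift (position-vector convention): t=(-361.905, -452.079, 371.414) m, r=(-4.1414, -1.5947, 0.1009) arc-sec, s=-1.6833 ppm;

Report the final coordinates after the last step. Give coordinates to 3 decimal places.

X=-5661172.979 m, Y=-1639042.416 m, Z=2432589.934 m

start: φ=22.567119°, λ=-163.854631°, h=270.169 m
→ ECEF (a=6378388.000, f=1/297.0): X=-5660735.3398, Y=-1638744.2279, Z=2432657.3306
→ Helmert 7p (PV): X=-5660802.6001, Y=-1638639.1611, Z=2432233.4794
→ Helmert 7p (PV): X=-5661172.9790, Y=-1639042.4164, Z=2432589.9344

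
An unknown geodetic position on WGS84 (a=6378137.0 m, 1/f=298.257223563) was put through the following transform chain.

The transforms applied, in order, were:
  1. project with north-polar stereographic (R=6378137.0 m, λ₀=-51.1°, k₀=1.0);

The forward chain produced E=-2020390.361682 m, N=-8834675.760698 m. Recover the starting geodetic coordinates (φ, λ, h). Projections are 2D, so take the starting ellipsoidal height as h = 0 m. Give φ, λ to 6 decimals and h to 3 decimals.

start: E=-2020390.3617, N=-8834675.7607 m
→ stereo⁻¹: φ=19.21587900°, λ=-63.98138600°

φ=19.215879°, λ=-63.981386°, h=0.000 m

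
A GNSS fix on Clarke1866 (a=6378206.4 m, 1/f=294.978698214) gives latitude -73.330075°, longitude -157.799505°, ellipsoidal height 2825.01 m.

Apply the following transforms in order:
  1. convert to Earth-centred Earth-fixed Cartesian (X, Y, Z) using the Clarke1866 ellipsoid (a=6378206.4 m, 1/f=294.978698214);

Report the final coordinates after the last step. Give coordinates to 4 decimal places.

start: φ=-73.330075°, λ=-157.799505°, h=2825.010 m
→ ECEF (a=6378206.400, f=1/294.978698214): X=-1700037.9889, Y=-693789.7857, Z=-6090436.5412

X=-1700037.9889 m, Y=-693789.7857 m, Z=-6090436.5412 m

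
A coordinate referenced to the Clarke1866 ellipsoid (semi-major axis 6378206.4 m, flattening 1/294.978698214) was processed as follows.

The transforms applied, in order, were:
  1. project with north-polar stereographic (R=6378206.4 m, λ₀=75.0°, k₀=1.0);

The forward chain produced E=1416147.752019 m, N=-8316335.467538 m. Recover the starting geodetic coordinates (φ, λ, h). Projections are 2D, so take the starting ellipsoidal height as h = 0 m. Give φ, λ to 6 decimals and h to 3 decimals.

start: E=1416147.7520, N=-8316335.4675 m
→ stereo⁻¹: φ=23.04521900°, λ=84.66391900°

φ=23.045219°, λ=84.663919°, h=0.000 m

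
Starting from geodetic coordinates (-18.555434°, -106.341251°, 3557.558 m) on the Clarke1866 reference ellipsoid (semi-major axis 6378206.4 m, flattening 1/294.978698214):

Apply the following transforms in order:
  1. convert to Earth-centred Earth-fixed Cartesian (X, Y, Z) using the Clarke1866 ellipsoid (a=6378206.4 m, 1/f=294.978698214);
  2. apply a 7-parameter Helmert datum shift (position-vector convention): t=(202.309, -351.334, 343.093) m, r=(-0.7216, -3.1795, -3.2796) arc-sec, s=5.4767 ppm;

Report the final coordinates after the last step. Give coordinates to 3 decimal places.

start: φ=-18.555434°, λ=-106.341251°, h=3557.558 m
→ ECEF (a=6378206.400, f=1/294.978698214): X=-1702801.6369, Y=-5807602.6613, Z=-2017770.7972
→ Helmert 7p (PV): X=-1702669.8913, Y=-5807965.7863, Z=-2017444.6857

X=-1702669.891 m, Y=-5807965.786 m, Z=-2017444.686 m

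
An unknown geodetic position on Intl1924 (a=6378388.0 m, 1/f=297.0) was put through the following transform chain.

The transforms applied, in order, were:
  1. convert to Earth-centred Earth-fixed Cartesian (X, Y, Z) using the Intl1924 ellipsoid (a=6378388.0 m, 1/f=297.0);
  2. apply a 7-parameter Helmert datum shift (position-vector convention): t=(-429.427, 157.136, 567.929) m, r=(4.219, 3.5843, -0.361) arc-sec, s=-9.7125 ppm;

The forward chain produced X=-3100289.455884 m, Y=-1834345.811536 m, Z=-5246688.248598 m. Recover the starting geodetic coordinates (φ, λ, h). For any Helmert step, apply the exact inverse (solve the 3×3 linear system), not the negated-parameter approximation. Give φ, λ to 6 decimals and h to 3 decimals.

φ=-55.712402°, λ=-149.380566°, h=902.598 m

start: X=-3100289.4559, Y=-1834345.8115, Z=-5246688.2486 m
→ Helmert⁻¹: X=-3099795.7420, Y=-1834633.5208, Z=-5247323.4816
→ geod (Bowring, a=6378388.000): φ=-55.71240200°, λ=-149.38056600°, h=902.5980 m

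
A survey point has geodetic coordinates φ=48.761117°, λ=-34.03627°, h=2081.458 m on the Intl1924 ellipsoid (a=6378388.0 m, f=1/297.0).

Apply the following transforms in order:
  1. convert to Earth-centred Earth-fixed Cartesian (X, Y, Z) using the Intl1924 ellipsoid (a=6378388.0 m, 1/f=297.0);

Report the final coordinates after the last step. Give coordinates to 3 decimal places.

start: φ=48.761117°, λ=-34.036270°, h=2081.458 m
→ ECEF (a=6378388.000, f=1/297.0): X=3492088.1128, Y=-2358660.8861, Z=4774743.8274

X=3492088.113 m, Y=-2358660.886 m, Z=4774743.827 m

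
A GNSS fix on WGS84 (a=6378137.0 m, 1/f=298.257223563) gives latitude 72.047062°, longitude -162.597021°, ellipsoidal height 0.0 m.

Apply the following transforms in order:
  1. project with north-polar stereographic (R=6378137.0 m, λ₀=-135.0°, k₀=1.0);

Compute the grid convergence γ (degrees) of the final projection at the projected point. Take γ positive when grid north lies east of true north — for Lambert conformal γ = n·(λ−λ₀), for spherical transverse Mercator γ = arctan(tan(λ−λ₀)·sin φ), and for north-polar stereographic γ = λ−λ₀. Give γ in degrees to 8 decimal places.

-27.59702100

start: φ=72.047062°, λ=-162.597021°, h=0.000 m
→ into stereo (λ₀=-135.0°): φ=72.04706200°, λ−λ₀=-27.59702100°
convergence γ = -27.59702100°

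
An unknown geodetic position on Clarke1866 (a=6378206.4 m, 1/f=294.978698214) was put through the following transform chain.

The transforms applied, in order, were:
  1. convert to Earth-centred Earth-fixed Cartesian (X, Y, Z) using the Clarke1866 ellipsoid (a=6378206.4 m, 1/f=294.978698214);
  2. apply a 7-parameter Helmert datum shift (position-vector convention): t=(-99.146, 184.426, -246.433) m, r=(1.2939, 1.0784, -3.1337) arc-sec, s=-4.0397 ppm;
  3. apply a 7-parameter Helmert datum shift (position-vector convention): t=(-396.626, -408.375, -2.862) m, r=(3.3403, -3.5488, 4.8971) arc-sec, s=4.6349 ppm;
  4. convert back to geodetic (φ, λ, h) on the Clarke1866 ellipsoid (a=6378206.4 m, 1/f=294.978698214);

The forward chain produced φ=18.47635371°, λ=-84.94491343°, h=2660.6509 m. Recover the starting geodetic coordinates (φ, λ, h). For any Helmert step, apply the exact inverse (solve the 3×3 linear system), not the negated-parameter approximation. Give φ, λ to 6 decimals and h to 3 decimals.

φ=18.480231°, λ=-84.940278°, h=2566.017 m

start: φ=18.476354°, λ=-84.944913°, h=2660.651 m
→ ECEF (a=6378206.400, f=1/294.978698214): X=533440.7618, Y=-6030472.0527, Z=2009182.3280
→ Helmert⁻¹: X=533726.3195, Y=-6030015.8622, Z=2009264.3464
→ Helmert⁻¹: X=533908.7301, Y=-6030203.9311, Z=2009559.5161
→ geod (Bowring, a=6378206.400): φ=18.48023100°, λ=-84.94027800°, h=2566.0170 m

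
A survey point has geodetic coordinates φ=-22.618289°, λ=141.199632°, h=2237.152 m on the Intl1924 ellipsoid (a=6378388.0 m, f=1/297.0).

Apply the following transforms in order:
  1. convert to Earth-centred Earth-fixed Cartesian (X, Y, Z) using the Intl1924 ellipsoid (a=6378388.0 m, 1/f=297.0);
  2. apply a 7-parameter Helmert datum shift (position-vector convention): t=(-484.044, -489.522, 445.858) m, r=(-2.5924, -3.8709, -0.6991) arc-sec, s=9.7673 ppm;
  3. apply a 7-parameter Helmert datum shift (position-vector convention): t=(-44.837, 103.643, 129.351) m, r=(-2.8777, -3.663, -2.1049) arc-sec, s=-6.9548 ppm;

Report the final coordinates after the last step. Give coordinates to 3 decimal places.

start: φ=-22.618289°, λ=141.199632°, h=2237.152 m
→ ECEF (a=6378388.000, f=1/297.0): X=-4592462.7673, Y=3692483.4300, Z=-2438645.7559
→ Helmert 7p (PV): X=-4592933.3864, Y=3692014.8892, Z=-2438356.3116
→ Helmert 7p (PV): X=-4592865.3025, Y=3692105.7064, Z=-2438343.0751

X=-4592865.303 m, Y=3692105.706 m, Z=-2438343.075 m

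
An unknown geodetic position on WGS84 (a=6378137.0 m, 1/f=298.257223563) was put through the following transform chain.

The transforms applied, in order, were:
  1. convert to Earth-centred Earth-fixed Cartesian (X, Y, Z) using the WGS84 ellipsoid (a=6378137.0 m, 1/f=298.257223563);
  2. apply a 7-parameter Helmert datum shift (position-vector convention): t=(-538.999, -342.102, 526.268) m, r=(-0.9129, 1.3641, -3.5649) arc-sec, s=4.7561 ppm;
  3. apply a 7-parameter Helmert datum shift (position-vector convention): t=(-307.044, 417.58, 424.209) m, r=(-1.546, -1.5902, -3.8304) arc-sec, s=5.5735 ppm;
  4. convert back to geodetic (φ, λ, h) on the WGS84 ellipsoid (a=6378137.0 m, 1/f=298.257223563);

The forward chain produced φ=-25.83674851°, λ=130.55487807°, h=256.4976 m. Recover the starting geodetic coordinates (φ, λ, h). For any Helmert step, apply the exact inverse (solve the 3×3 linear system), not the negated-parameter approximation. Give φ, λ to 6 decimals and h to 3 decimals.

φ=-25.846299°, λ=130.550819°, h=58.121 m

start: φ=-25.836749°, λ=130.554878°, h=256.498 m
→ ECEF (a=6378137.000, f=1/298.257223563): X=-3734909.5271, Y=4364545.2993, Z=-2762906.7775
→ Helmert⁻¹: X=-3734684.0135, Y=4364054.7530, Z=-2763254.0830
→ Helmert⁻¹: X=-3734184.4060, Y=4364323.7913, Z=-2763772.5858
→ geod (Bowring, a=6378137.000): φ=-25.84629900°, λ=130.55081900°, h=58.1210 m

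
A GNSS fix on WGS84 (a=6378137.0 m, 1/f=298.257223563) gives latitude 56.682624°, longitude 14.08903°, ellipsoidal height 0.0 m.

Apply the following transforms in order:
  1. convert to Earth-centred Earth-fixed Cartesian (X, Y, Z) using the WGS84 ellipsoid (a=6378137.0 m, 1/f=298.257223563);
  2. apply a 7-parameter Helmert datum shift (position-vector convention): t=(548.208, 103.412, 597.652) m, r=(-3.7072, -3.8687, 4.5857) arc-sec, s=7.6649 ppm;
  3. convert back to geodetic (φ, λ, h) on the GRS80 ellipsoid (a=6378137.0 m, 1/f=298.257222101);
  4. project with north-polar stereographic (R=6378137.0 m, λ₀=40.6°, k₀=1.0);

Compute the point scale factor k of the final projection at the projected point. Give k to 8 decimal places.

1.08954029

start: φ=56.682624°, λ=14.089030°, h=0.000 m
→ ECEF (a=6378137.000, f=1/298.257223563): X=3405943.6033, Y=854820.6798, Z=5306569.4475
→ Helmert 7p (PV): X=3406399.3822, Y=855101.7415, Z=5307256.2923
→ geod (Bowring, a=6378137.000): φ=56.68218115°, λ=14.09166725°, h=854.3563 m
→ into stereo (λ₀=40.6°): φ=56.68218115°, λ−λ₀=-26.50833275°
scale k = 1.08954029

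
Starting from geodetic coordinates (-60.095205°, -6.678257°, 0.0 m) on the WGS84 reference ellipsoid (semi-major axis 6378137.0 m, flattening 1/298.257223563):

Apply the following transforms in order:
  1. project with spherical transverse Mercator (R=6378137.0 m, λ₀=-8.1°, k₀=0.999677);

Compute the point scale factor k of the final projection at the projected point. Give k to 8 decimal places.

0.99975349

start: φ=-60.095205°, λ=-6.678257°, h=0.000 m
→ into tm (λ₀=-8.1°): φ=-60.09520500°, λ−λ₀=1.42174300°
scale k = 0.99975349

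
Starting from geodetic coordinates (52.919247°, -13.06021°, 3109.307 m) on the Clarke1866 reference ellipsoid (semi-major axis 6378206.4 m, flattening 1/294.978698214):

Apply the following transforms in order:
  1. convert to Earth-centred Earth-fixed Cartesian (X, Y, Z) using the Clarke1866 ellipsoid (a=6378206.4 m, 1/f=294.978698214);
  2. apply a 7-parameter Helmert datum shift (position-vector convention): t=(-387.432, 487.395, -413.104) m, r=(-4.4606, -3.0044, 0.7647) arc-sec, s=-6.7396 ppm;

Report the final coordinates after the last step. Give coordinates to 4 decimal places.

start: φ=52.919247°, λ=-13.060210°, h=3109.307 m
→ ECEF (a=6378206.400, f=1/294.978698214): X=3756122.0710, Y=-871327.6719, Z=5067407.2988
→ Helmert 7p (PV): X=3755638.7445, Y=-870710.8943, Z=5067033.5957

X=3755638.7445 m, Y=-870710.8943 m, Z=5067033.5957 m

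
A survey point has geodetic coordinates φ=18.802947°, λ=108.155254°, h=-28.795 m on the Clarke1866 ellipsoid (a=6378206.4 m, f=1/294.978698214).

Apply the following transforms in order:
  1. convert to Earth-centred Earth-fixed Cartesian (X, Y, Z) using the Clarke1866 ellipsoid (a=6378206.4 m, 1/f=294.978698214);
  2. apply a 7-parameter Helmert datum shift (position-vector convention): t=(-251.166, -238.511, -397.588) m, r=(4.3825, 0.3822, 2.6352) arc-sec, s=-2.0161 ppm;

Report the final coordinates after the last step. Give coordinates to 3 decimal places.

start: φ=18.802947°, λ=108.155254°, h=-28.795 m
→ ECEF (a=6378206.400, f=1/294.978698214): X=-1881994.9001, Y=5739222.2646, Z=2042581.7454
→ Helmert 7p (PV): X=-1882311.8101, Y=5738904.7403, Z=2042305.4674

X=-1882311.810 m, Y=5738904.740 m, Z=2042305.467 m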